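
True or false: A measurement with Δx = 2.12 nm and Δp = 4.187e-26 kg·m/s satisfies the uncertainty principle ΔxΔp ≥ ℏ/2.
Yes, it satisfies the uncertainty principle.

Calculate the product ΔxΔp:
ΔxΔp = (2.120e-09 m) × (4.187e-26 kg·m/s)
ΔxΔp = 8.876e-35 J·s

Compare to the minimum allowed value ℏ/2:
ℏ/2 = 5.273e-35 J·s

Since ΔxΔp = 8.876e-35 J·s ≥ 5.273e-35 J·s = ℏ/2,
the measurement satisfies the uncertainty principle.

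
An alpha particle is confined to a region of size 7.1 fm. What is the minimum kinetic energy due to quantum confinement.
25.904 keV

Using the uncertainty principle:

1. Position uncertainty: Δx ≈ 7.100e-15 m
2. Minimum momentum uncertainty: Δp = ℏ/(2Δx) = 7.427e-21 kg·m/s
3. Minimum kinetic energy:
   KE = (Δp)²/(2m) = (7.427e-21)²/(2 × 6.645e-27 kg)
   KE = 4.150e-15 J = 25.904 keV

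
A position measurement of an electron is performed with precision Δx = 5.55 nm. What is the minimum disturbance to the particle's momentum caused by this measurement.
9.501 × 10^-27 kg·m/s

The uncertainty principle implies that measuring position disturbs momentum:
ΔxΔp ≥ ℏ/2

When we measure position with precision Δx, we necessarily introduce a momentum uncertainty:
Δp ≥ ℏ/(2Δx)
Δp_min = (1.055e-34 J·s) / (2 × 5.550e-09 m)
Δp_min = 9.501e-27 kg·m/s

The more precisely we measure position, the greater the momentum disturbance.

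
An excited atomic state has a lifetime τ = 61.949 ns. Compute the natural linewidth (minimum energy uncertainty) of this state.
5.313 neV

Using the energy-time uncertainty principle:
ΔEΔt ≥ ℏ/2

The lifetime τ represents the time uncertainty Δt.
The natural linewidth (minimum energy uncertainty) is:

ΔE = ℏ/(2τ)
ΔE = (1.055e-34 J·s) / (2 × 6.195e-08 s)
ΔE = 8.512e-28 J = 5.313 neV

This natural linewidth limits the precision of spectroscopic measurements.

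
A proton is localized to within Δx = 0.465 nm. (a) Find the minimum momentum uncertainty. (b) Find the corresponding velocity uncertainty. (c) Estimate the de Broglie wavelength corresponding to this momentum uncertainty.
(a) Δp_min = 1.134 × 10^-25 kg·m/s
(b) Δv_min = 67.795 m/s
(c) λ_dB = 5.843 nm

Step-by-step:

(a) From the uncertainty principle:
Δp_min = ℏ/(2Δx) = (1.055e-34 J·s)/(2 × 4.650e-10 m) = 1.134e-25 kg·m/s

(b) The velocity uncertainty:
Δv = Δp/m = (1.134e-25 kg·m/s)/(1.673e-27 kg) = 6.779e+01 m/s = 67.795 m/s

(c) The de Broglie wavelength for this momentum:
λ = h/p = (6.626e-34 J·s)/(1.134e-25 kg·m/s) = 5.843e-09 m = 5.843 nm

Note: The de Broglie wavelength is comparable to the localization size, as expected from wave-particle duality.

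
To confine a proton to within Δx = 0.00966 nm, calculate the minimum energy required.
55.590 meV

Localizing a particle requires giving it sufficient momentum uncertainty:

1. From uncertainty principle: Δp ≥ ℏ/(2Δx)
   Δp_min = (1.055e-34 J·s) / (2 × 9.660e-12 m)
   Δp_min = 5.458e-24 kg·m/s

2. This momentum uncertainty corresponds to kinetic energy:
   KE ≈ (Δp)²/(2m) = (5.458e-24)²/(2 × 1.673e-27 kg)
   KE = 8.907e-21 J = 55.590 meV

Tighter localization requires more energy.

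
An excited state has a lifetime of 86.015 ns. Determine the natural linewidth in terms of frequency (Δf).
925.158 kHz

Using the energy-time uncertainty principle and E = hf:
ΔEΔt ≥ ℏ/2
hΔf·Δt ≥ ℏ/2

The minimum frequency uncertainty is:
Δf = ℏ/(2hτ) = 1/(4πτ)
Δf = 1/(4π × 8.602e-08 s)
Δf = 9.252e+05 Hz = 925.158 kHz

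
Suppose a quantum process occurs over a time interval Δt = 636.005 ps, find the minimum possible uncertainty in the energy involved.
517.458 neV

Using the energy-time uncertainty principle:
ΔEΔt ≥ ℏ/2

The minimum uncertainty in energy is:
ΔE_min = ℏ/(2Δt)
ΔE_min = (1.055e-34 J·s) / (2 × 6.360e-10 s)
ΔE_min = 8.291e-26 J = 517.458 neV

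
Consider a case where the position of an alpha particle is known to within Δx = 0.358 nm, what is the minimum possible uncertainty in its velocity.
22.166 m/s

Using the Heisenberg uncertainty principle and Δp = mΔv:
ΔxΔp ≥ ℏ/2
Δx(mΔv) ≥ ℏ/2

The minimum uncertainty in velocity is:
Δv_min = ℏ/(2mΔx)
Δv_min = (1.055e-34 J·s) / (2 × 6.645e-27 kg × 3.580e-10 m)
Δv_min = 2.217e+01 m/s = 22.166 m/s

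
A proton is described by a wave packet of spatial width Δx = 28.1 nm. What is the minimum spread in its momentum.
1.876 × 10^-27 kg·m/s

For a wave packet, the spatial width Δx and momentum spread Δp are related by the uncertainty principle:
ΔxΔp ≥ ℏ/2

The minimum momentum spread is:
Δp_min = ℏ/(2Δx)
Δp_min = (1.055e-34 J·s) / (2 × 2.810e-08 m)
Δp_min = 1.876e-27 kg·m/s

A wave packet cannot have both a well-defined position and well-defined momentum.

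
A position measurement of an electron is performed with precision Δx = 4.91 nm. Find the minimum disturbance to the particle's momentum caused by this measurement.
1.074 × 10^-26 kg·m/s

The uncertainty principle implies that measuring position disturbs momentum:
ΔxΔp ≥ ℏ/2

When we measure position with precision Δx, we necessarily introduce a momentum uncertainty:
Δp ≥ ℏ/(2Δx)
Δp_min = (1.055e-34 J·s) / (2 × 4.910e-09 m)
Δp_min = 1.074e-26 kg·m/s

The more precisely we measure position, the greater the momentum disturbance.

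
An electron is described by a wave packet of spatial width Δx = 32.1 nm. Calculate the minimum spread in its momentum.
1.643 × 10^-27 kg·m/s

For a wave packet, the spatial width Δx and momentum spread Δp are related by the uncertainty principle:
ΔxΔp ≥ ℏ/2

The minimum momentum spread is:
Δp_min = ℏ/(2Δx)
Δp_min = (1.055e-34 J·s) / (2 × 3.210e-08 m)
Δp_min = 1.643e-27 kg·m/s

A wave packet cannot have both a well-defined position and well-defined momentum.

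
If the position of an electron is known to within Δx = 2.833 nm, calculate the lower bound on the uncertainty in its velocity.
20.432 km/s

Using the Heisenberg uncertainty principle and Δp = mΔv:
ΔxΔp ≥ ℏ/2
Δx(mΔv) ≥ ℏ/2

The minimum uncertainty in velocity is:
Δv_min = ℏ/(2mΔx)
Δv_min = (1.055e-34 J·s) / (2 × 9.109e-31 kg × 2.833e-09 m)
Δv_min = 2.043e+04 m/s = 20.432 km/s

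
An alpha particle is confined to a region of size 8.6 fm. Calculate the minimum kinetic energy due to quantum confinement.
17.656 keV

Using the uncertainty principle:

1. Position uncertainty: Δx ≈ 8.600e-15 m
2. Minimum momentum uncertainty: Δp = ℏ/(2Δx) = 6.131e-21 kg·m/s
3. Minimum kinetic energy:
   KE = (Δp)²/(2m) = (6.131e-21)²/(2 × 6.645e-27 kg)
   KE = 2.829e-15 J = 17.656 keV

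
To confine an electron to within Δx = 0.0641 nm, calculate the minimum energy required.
2.318 eV

Localizing a particle requires giving it sufficient momentum uncertainty:

1. From uncertainty principle: Δp ≥ ℏ/(2Δx)
   Δp_min = (1.055e-34 J·s) / (2 × 6.410e-11 m)
   Δp_min = 8.226e-25 kg·m/s

2. This momentum uncertainty corresponds to kinetic energy:
   KE ≈ (Δp)²/(2m) = (8.226e-25)²/(2 × 9.109e-31 kg)
   KE = 3.714e-19 J = 2.318 eV

Tighter localization requires more energy.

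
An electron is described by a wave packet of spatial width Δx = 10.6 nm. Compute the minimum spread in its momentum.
4.974 × 10^-27 kg·m/s

For a wave packet, the spatial width Δx and momentum spread Δp are related by the uncertainty principle:
ΔxΔp ≥ ℏ/2

The minimum momentum spread is:
Δp_min = ℏ/(2Δx)
Δp_min = (1.055e-34 J·s) / (2 × 1.060e-08 m)
Δp_min = 4.974e-27 kg·m/s

A wave packet cannot have both a well-defined position and well-defined momentum.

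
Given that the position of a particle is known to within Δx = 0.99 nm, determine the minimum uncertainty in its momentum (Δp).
5.326 × 10^-26 kg·m/s

Using the Heisenberg uncertainty principle:
ΔxΔp ≥ ℏ/2

The minimum uncertainty in momentum is:
Δp_min = ℏ/(2Δx)
Δp_min = (1.055e-34 J·s) / (2 × 9.900e-10 m)
Δp_min = 5.326e-26 kg·m/s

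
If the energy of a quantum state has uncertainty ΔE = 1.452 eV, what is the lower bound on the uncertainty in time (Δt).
226.657 as

Using the energy-time uncertainty principle:
ΔEΔt ≥ ℏ/2

The minimum uncertainty in time is:
Δt_min = ℏ/(2ΔE)
Δt_min = (1.055e-34 J·s) / (2 × 2.326e-19 J)
Δt_min = 2.267e-16 s = 226.657 as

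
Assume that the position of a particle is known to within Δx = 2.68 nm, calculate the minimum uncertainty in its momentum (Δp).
1.967 × 10^-26 kg·m/s

Using the Heisenberg uncertainty principle:
ΔxΔp ≥ ℏ/2

The minimum uncertainty in momentum is:
Δp_min = ℏ/(2Δx)
Δp_min = (1.055e-34 J·s) / (2 × 2.680e-09 m)
Δp_min = 1.967e-26 kg·m/s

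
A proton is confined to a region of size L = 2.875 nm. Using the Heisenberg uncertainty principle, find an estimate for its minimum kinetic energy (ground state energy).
627.594 neV

Using the uncertainty principle to estimate ground state energy:

1. The position uncertainty is approximately the confinement size:
   Δx ≈ L = 2.875e-09 m

2. From ΔxΔp ≥ ℏ/2, the minimum momentum uncertainty is:
   Δp ≈ ℏ/(2L) = 1.834e-26 kg·m/s

3. The kinetic energy is approximately:
   KE ≈ (Δp)²/(2m) = (1.834e-26)²/(2 × 1.673e-27 kg)
   KE ≈ 1.006e-25 J = 627.594 neV

This is an order-of-magnitude estimate of the ground state energy.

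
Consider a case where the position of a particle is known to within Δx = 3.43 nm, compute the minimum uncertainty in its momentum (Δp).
1.537 × 10^-26 kg·m/s

Using the Heisenberg uncertainty principle:
ΔxΔp ≥ ℏ/2

The minimum uncertainty in momentum is:
Δp_min = ℏ/(2Δx)
Δp_min = (1.055e-34 J·s) / (2 × 3.430e-09 m)
Δp_min = 1.537e-26 kg·m/s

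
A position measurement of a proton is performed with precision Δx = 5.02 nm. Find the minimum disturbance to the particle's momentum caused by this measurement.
1.050 × 10^-26 kg·m/s

The uncertainty principle implies that measuring position disturbs momentum:
ΔxΔp ≥ ℏ/2

When we measure position with precision Δx, we necessarily introduce a momentum uncertainty:
Δp ≥ ℏ/(2Δx)
Δp_min = (1.055e-34 J·s) / (2 × 5.020e-09 m)
Δp_min = 1.050e-26 kg·m/s

The more precisely we measure position, the greater the momentum disturbance.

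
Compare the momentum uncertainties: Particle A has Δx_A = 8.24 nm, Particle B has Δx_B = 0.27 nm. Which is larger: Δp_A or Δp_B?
Particle B has the larger minimum momentum uncertainty, by a factor of 30.52.

For each particle, the minimum momentum uncertainty is Δp_min = ℏ/(2Δx):

Particle A: Δp_A = ℏ/(2×8.240e-09 m) = 6.399e-27 kg·m/s
Particle B: Δp_B = ℏ/(2×2.700e-10 m) = 1.953e-25 kg·m/s

Ratio: Δp_B/Δp_A = 30.52

Since Δp_min ∝ 1/Δx, the particle with smaller position uncertainty (B) has larger momentum uncertainty.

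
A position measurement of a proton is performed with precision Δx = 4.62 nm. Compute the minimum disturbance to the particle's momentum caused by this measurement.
1.141 × 10^-26 kg·m/s

The uncertainty principle implies that measuring position disturbs momentum:
ΔxΔp ≥ ℏ/2

When we measure position with precision Δx, we necessarily introduce a momentum uncertainty:
Δp ≥ ℏ/(2Δx)
Δp_min = (1.055e-34 J·s) / (2 × 4.620e-09 m)
Δp_min = 1.141e-26 kg·m/s

The more precisely we measure position, the greater the momentum disturbance.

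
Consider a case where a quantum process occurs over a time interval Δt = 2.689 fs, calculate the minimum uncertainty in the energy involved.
122.390 meV

Using the energy-time uncertainty principle:
ΔEΔt ≥ ℏ/2

The minimum uncertainty in energy is:
ΔE_min = ℏ/(2Δt)
ΔE_min = (1.055e-34 J·s) / (2 × 2.689e-15 s)
ΔE_min = 1.961e-20 J = 122.390 meV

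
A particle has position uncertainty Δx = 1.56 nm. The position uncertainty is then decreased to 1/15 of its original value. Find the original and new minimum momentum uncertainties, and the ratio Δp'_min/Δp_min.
Original Δp_min = 3.380 × 10^-26 kg·m/s; new Δp'_min = 5.070 × 10^-25 kg·m/s; ratio Δp'_min/Δp_min = 15.

From the uncertainty principle ΔxΔp ≥ ℏ/2, the minimum momentum uncertainty is Δp_min = ℏ/(2Δx).

Original (Δx = 1.56 nm = 1.560e-09 m):
Δp_min = (1.055e-34 J·s)/(2 × 1.560e-09 m) = 3.380e-26 kg·m/s

When Δx → (1/15)Δx:
Δp'_min = ℏ/(2 × (1/15)Δx) = 15 × ℏ/(2Δx) = 15 × Δp_min
Δp'_min = 15 × 3.380e-26 kg·m/s = 5.070e-25 kg·m/s

Since Δp_min ∝ 1/Δx, when Δx is decreased to 1/15 of its original value, Δp_min increases to 15 times its original value.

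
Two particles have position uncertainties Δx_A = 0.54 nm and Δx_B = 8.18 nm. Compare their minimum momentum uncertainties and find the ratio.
Particle A has the larger minimum momentum uncertainty, by a factor of 15.15.

For each particle, the minimum momentum uncertainty is Δp_min = ℏ/(2Δx):

Particle A: Δp_A = ℏ/(2×5.400e-10 m) = 9.765e-26 kg·m/s
Particle B: Δp_B = ℏ/(2×8.180e-09 m) = 6.446e-27 kg·m/s

Ratio: Δp_A/Δp_B = 15.15

Since Δp_min ∝ 1/Δx, the particle with smaller position uncertainty (A) has larger momentum uncertainty.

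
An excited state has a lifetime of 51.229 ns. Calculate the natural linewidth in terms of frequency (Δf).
1.553 MHz

Using the energy-time uncertainty principle and E = hf:
ΔEΔt ≥ ℏ/2
hΔf·Δt ≥ ℏ/2

The minimum frequency uncertainty is:
Δf = ℏ/(2hτ) = 1/(4πτ)
Δf = 1/(4π × 5.123e-08 s)
Δf = 1.553e+06 Hz = 1.553 MHz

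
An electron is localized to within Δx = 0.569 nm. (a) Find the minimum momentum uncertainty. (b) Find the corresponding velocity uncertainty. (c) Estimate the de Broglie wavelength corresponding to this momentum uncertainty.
(a) Δp_min = 9.267 × 10^-26 kg·m/s
(b) Δv_min = 101.729 km/s
(c) λ_dB = 7.150 nm

Step-by-step:

(a) From the uncertainty principle:
Δp_min = ℏ/(2Δx) = (1.055e-34 J·s)/(2 × 5.690e-10 m) = 9.267e-26 kg·m/s

(b) The velocity uncertainty:
Δv = Δp/m = (9.267e-26 kg·m/s)/(9.109e-31 kg) = 1.017e+05 m/s = 101.729 km/s

(c) The de Broglie wavelength for this momentum:
λ = h/p = (6.626e-34 J·s)/(9.267e-26 kg·m/s) = 7.150e-09 m = 7.150 nm

Note: The de Broglie wavelength is comparable to the localization size, as expected from wave-particle duality.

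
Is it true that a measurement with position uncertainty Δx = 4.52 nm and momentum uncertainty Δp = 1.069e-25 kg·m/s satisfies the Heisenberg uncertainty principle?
Yes, it satisfies the uncertainty principle.

Calculate the product ΔxΔp:
ΔxΔp = (4.520e-09 m) × (1.069e-25 kg·m/s)
ΔxΔp = 4.832e-34 J·s

Compare to the minimum allowed value ℏ/2:
ℏ/2 = 5.273e-35 J·s

Since ΔxΔp = 4.832e-34 J·s ≥ 5.273e-35 J·s = ℏ/2,
the measurement satisfies the uncertainty principle.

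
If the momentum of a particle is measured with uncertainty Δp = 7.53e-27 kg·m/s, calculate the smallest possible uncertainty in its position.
7.002 nm

Using the Heisenberg uncertainty principle:
ΔxΔp ≥ ℏ/2

The minimum uncertainty in position is:
Δx_min = ℏ/(2Δp)
Δx_min = (1.055e-34 J·s) / (2 × 7.530e-27 kg·m/s)
Δx_min = 7.002e-09 m = 7.002 nm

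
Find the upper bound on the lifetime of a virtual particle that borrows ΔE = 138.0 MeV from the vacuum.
2.385 ys

Using the energy-time uncertainty principle:
ΔEΔt ≥ ℏ/2

For a virtual particle borrowing energy ΔE, the maximum lifetime is:
Δt_max = ℏ/(2ΔE)

Converting energy:
ΔE = 138.0 MeV = 2.211e-11 J

Δt_max = (1.055e-34 J·s) / (2 × 2.211e-11 J)
Δt_max = 2.385e-24 s = 2.385 ys

Virtual particles with higher borrowed energy exist for shorter times.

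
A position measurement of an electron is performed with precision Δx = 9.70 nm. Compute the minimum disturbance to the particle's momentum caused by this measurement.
5.436 × 10^-27 kg·m/s

The uncertainty principle implies that measuring position disturbs momentum:
ΔxΔp ≥ ℏ/2

When we measure position with precision Δx, we necessarily introduce a momentum uncertainty:
Δp ≥ ℏ/(2Δx)
Δp_min = (1.055e-34 J·s) / (2 × 9.700e-09 m)
Δp_min = 5.436e-27 kg·m/s

The more precisely we measure position, the greater the momentum disturbance.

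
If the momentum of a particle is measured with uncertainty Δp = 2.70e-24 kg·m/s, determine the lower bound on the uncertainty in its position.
19.529 pm

Using the Heisenberg uncertainty principle:
ΔxΔp ≥ ℏ/2

The minimum uncertainty in position is:
Δx_min = ℏ/(2Δp)
Δx_min = (1.055e-34 J·s) / (2 × 2.700e-24 kg·m/s)
Δx_min = 1.953e-11 m = 19.529 pm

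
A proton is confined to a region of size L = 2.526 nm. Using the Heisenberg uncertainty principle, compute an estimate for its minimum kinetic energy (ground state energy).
812.994 neV

Using the uncertainty principle to estimate ground state energy:

1. The position uncertainty is approximately the confinement size:
   Δx ≈ L = 2.526e-09 m

2. From ΔxΔp ≥ ℏ/2, the minimum momentum uncertainty is:
   Δp ≈ ℏ/(2L) = 2.087e-26 kg·m/s

3. The kinetic energy is approximately:
   KE ≈ (Δp)²/(2m) = (2.087e-26)²/(2 × 1.673e-27 kg)
   KE ≈ 1.303e-25 J = 812.994 neV

This is an order-of-magnitude estimate of the ground state energy.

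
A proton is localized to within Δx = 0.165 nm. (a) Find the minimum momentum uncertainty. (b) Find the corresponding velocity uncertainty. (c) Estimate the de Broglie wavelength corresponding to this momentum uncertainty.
(a) Δp_min = 3.196 × 10^-25 kg·m/s
(b) Δv_min = 191.058 m/s
(c) λ_dB = 2.073 nm

Step-by-step:

(a) From the uncertainty principle:
Δp_min = ℏ/(2Δx) = (1.055e-34 J·s)/(2 × 1.650e-10 m) = 3.196e-25 kg·m/s

(b) The velocity uncertainty:
Δv = Δp/m = (3.196e-25 kg·m/s)/(1.673e-27 kg) = 1.911e+02 m/s = 191.058 m/s

(c) The de Broglie wavelength for this momentum:
λ = h/p = (6.626e-34 J·s)/(3.196e-25 kg·m/s) = 2.073e-09 m = 2.073 nm

Note: The de Broglie wavelength is comparable to the localization size, as expected from wave-particle duality.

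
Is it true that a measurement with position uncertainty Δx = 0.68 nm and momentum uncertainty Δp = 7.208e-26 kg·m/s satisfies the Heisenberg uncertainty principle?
No, it violates the uncertainty principle (impossible measurement).

Calculate the product ΔxΔp:
ΔxΔp = (6.800e-10 m) × (7.208e-26 kg·m/s)
ΔxΔp = 4.901e-35 J·s

Compare to the minimum allowed value ℏ/2:
ℏ/2 = 5.273e-35 J·s

Since ΔxΔp = 4.901e-35 J·s < 5.273e-35 J·s = ℏ/2,
the measurement violates the uncertainty principle.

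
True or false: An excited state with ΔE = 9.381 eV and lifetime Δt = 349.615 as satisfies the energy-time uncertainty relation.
Yes, it satisfies the uncertainty relation.

Calculate the product ΔEΔt:
ΔE = 9.381 eV = 1.503e-18 J
ΔEΔt = (1.503e-18 J) × (3.496e-16 s)
ΔEΔt = 5.255e-34 J·s

Compare to the minimum allowed value ℏ/2:
ℏ/2 = 5.273e-35 J·s

Since ΔEΔt = 5.255e-34 J·s ≥ 5.273e-35 J·s = ℏ/2,
this satisfies the uncertainty relation.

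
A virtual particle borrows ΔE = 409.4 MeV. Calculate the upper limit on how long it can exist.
8.039 × 10^-25 s

Using the energy-time uncertainty principle:
ΔEΔt ≥ ℏ/2

For a virtual particle borrowing energy ΔE, the maximum lifetime is:
Δt_max = ℏ/(2ΔE)

Converting energy:
ΔE = 409.4 MeV = 6.559e-11 J

Δt_max = (1.055e-34 J·s) / (2 × 6.559e-11 J)
Δt_max = 8.039e-25 s = 8.039 × 10^-25 s

Virtual particles with higher borrowed energy exist for shorter times.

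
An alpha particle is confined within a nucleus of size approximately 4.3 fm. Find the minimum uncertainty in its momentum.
1.226 × 10^-20 kg·m/s

Using the Heisenberg uncertainty principle:
ΔxΔp ≥ ℏ/2

With Δx ≈ L = 4.300e-15 m (the confinement size):
Δp_min = ℏ/(2Δx)
Δp_min = (1.055e-34 J·s) / (2 × 4.300e-15 m)
Δp_min = 1.226e-20 kg·m/s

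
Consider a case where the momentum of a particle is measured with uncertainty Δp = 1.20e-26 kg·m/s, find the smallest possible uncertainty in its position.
4.394 nm

Using the Heisenberg uncertainty principle:
ΔxΔp ≥ ℏ/2

The minimum uncertainty in position is:
Δx_min = ℏ/(2Δp)
Δx_min = (1.055e-34 J·s) / (2 × 1.200e-26 kg·m/s)
Δx_min = 4.394e-09 m = 4.394 nm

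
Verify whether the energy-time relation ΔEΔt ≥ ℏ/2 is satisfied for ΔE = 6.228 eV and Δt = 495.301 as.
Yes, it satisfies the uncertainty relation.

Calculate the product ΔEΔt:
ΔE = 6.228 eV = 9.978e-19 J
ΔEΔt = (9.978e-19 J) × (4.953e-16 s)
ΔEΔt = 4.942e-34 J·s

Compare to the minimum allowed value ℏ/2:
ℏ/2 = 5.273e-35 J·s

Since ΔEΔt = 4.942e-34 J·s ≥ 5.273e-35 J·s = ℏ/2,
this satisfies the uncertainty relation.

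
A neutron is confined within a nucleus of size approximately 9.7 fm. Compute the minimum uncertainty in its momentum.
5.436 × 10^-21 kg·m/s

Using the Heisenberg uncertainty principle:
ΔxΔp ≥ ℏ/2

With Δx ≈ L = 9.700e-15 m (the confinement size):
Δp_min = ℏ/(2Δx)
Δp_min = (1.055e-34 J·s) / (2 × 9.700e-15 m)
Δp_min = 5.436e-21 kg·m/s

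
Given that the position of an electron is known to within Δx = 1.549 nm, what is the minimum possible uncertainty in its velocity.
37.369 km/s

Using the Heisenberg uncertainty principle and Δp = mΔv:
ΔxΔp ≥ ℏ/2
Δx(mΔv) ≥ ℏ/2

The minimum uncertainty in velocity is:
Δv_min = ℏ/(2mΔx)
Δv_min = (1.055e-34 J·s) / (2 × 9.109e-31 kg × 1.549e-09 m)
Δv_min = 3.737e+04 m/s = 37.369 km/s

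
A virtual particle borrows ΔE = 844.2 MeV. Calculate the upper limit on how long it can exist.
3.898 × 10^-25 s

Using the energy-time uncertainty principle:
ΔEΔt ≥ ℏ/2

For a virtual particle borrowing energy ΔE, the maximum lifetime is:
Δt_max = ℏ/(2ΔE)

Converting energy:
ΔE = 844.2 MeV = 1.353e-10 J

Δt_max = (1.055e-34 J·s) / (2 × 1.353e-10 J)
Δt_max = 3.898e-25 s = 3.898 × 10^-25 s

Virtual particles with higher borrowed energy exist for shorter times.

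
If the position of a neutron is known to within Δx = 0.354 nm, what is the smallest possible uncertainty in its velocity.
88.930 m/s

Using the Heisenberg uncertainty principle and Δp = mΔv:
ΔxΔp ≥ ℏ/2
Δx(mΔv) ≥ ℏ/2

The minimum uncertainty in velocity is:
Δv_min = ℏ/(2mΔx)
Δv_min = (1.055e-34 J·s) / (2 × 1.675e-27 kg × 3.540e-10 m)
Δv_min = 8.893e+01 m/s = 88.930 m/s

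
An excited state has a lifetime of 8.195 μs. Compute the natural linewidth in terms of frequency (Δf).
9.710 kHz

Using the energy-time uncertainty principle and E = hf:
ΔEΔt ≥ ℏ/2
hΔf·Δt ≥ ℏ/2

The minimum frequency uncertainty is:
Δf = ℏ/(2hτ) = 1/(4πτ)
Δf = 1/(4π × 8.195e-06 s)
Δf = 9.710e+03 Hz = 9.710 kHz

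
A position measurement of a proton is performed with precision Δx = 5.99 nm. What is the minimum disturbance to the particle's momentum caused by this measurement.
8.803 × 10^-27 kg·m/s

The uncertainty principle implies that measuring position disturbs momentum:
ΔxΔp ≥ ℏ/2

When we measure position with precision Δx, we necessarily introduce a momentum uncertainty:
Δp ≥ ℏ/(2Δx)
Δp_min = (1.055e-34 J·s) / (2 × 5.990e-09 m)
Δp_min = 8.803e-27 kg·m/s

The more precisely we measure position, the greater the momentum disturbance.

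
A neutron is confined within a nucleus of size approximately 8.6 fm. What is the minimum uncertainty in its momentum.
6.131 × 10^-21 kg·m/s

Using the Heisenberg uncertainty principle:
ΔxΔp ≥ ℏ/2

With Δx ≈ L = 8.600e-15 m (the confinement size):
Δp_min = ℏ/(2Δx)
Δp_min = (1.055e-34 J·s) / (2 × 8.600e-15 m)
Δp_min = 6.131e-21 kg·m/s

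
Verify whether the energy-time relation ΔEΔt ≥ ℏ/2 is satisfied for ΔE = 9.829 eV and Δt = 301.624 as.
Yes, it satisfies the uncertainty relation.

Calculate the product ΔEΔt:
ΔE = 9.829 eV = 1.575e-18 J
ΔEΔt = (1.575e-18 J) × (3.016e-16 s)
ΔEΔt = 4.750e-34 J·s

Compare to the minimum allowed value ℏ/2:
ℏ/2 = 5.273e-35 J·s

Since ΔEΔt = 4.750e-34 J·s ≥ 5.273e-35 J·s = ℏ/2,
this satisfies the uncertainty relation.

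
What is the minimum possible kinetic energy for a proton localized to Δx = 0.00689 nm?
109.274 meV

Localizing a particle requires giving it sufficient momentum uncertainty:

1. From uncertainty principle: Δp ≥ ℏ/(2Δx)
   Δp_min = (1.055e-34 J·s) / (2 × 6.890e-12 m)
   Δp_min = 7.653e-24 kg·m/s

2. This momentum uncertainty corresponds to kinetic energy:
   KE ≈ (Δp)²/(2m) = (7.653e-24)²/(2 × 1.673e-27 kg)
   KE = 1.751e-20 J = 109.274 meV

Tighter localization requires more energy.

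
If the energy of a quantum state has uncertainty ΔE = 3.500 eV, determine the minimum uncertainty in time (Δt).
94.030 as

Using the energy-time uncertainty principle:
ΔEΔt ≥ ℏ/2

The minimum uncertainty in time is:
Δt_min = ℏ/(2ΔE)
Δt_min = (1.055e-34 J·s) / (2 × 5.608e-19 J)
Δt_min = 9.403e-17 s = 94.030 as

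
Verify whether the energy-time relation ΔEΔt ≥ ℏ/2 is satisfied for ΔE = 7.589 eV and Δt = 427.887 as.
Yes, it satisfies the uncertainty relation.

Calculate the product ΔEΔt:
ΔE = 7.589 eV = 1.216e-18 J
ΔEΔt = (1.216e-18 J) × (4.279e-16 s)
ΔEΔt = 5.203e-34 J·s

Compare to the minimum allowed value ℏ/2:
ℏ/2 = 5.273e-35 J·s

Since ΔEΔt = 5.203e-34 J·s ≥ 5.273e-35 J·s = ℏ/2,
this satisfies the uncertainty relation.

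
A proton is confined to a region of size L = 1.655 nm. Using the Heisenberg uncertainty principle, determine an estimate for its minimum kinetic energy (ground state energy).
1.894 μeV

Using the uncertainty principle to estimate ground state energy:

1. The position uncertainty is approximately the confinement size:
   Δx ≈ L = 1.655e-09 m

2. From ΔxΔp ≥ ℏ/2, the minimum momentum uncertainty is:
   Δp ≈ ℏ/(2L) = 3.186e-26 kg·m/s

3. The kinetic energy is approximately:
   KE ≈ (Δp)²/(2m) = (3.186e-26)²/(2 × 1.673e-27 kg)
   KE ≈ 3.034e-25 J = 1.894 μeV

This is an order-of-magnitude estimate of the ground state energy.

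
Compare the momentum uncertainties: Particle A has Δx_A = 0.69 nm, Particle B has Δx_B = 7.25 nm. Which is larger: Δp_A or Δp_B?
Particle A has the larger minimum momentum uncertainty, by a factor of 10.51.

For each particle, the minimum momentum uncertainty is Δp_min = ℏ/(2Δx):

Particle A: Δp_A = ℏ/(2×6.900e-10 m) = 7.642e-26 kg·m/s
Particle B: Δp_B = ℏ/(2×7.250e-09 m) = 7.273e-27 kg·m/s

Ratio: Δp_A/Δp_B = 10.51

Since Δp_min ∝ 1/Δx, the particle with smaller position uncertainty (A) has larger momentum uncertainty.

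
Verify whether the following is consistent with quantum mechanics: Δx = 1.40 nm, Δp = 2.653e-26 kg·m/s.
No, it violates the uncertainty principle (impossible measurement).

Calculate the product ΔxΔp:
ΔxΔp = (1.400e-09 m) × (2.653e-26 kg·m/s)
ΔxΔp = 3.714e-35 J·s

Compare to the minimum allowed value ℏ/2:
ℏ/2 = 5.273e-35 J·s

Since ΔxΔp = 3.714e-35 J·s < 5.273e-35 J·s = ℏ/2,
the measurement violates the uncertainty principle.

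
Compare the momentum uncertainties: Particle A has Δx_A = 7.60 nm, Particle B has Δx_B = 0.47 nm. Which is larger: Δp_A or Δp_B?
Particle B has the larger minimum momentum uncertainty, by a factor of 16.17.

For each particle, the minimum momentum uncertainty is Δp_min = ℏ/(2Δx):

Particle A: Δp_A = ℏ/(2×7.600e-09 m) = 6.938e-27 kg·m/s
Particle B: Δp_B = ℏ/(2×4.700e-10 m) = 1.122e-25 kg·m/s

Ratio: Δp_B/Δp_A = 16.17

Since Δp_min ∝ 1/Δx, the particle with smaller position uncertainty (B) has larger momentum uncertainty.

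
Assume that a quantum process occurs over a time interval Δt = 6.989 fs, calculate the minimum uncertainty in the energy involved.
47.089 meV

Using the energy-time uncertainty principle:
ΔEΔt ≥ ℏ/2

The minimum uncertainty in energy is:
ΔE_min = ℏ/(2Δt)
ΔE_min = (1.055e-34 J·s) / (2 × 6.989e-15 s)
ΔE_min = 7.545e-21 J = 47.089 meV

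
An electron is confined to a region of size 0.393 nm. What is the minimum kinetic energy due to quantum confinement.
61.671 meV

Using the uncertainty principle:

1. Position uncertainty: Δx ≈ 3.930e-10 m
2. Minimum momentum uncertainty: Δp = ℏ/(2Δx) = 1.342e-25 kg·m/s
3. Minimum kinetic energy:
   KE = (Δp)²/(2m) = (1.342e-25)²/(2 × 9.109e-31 kg)
   KE = 9.881e-21 J = 61.671 meV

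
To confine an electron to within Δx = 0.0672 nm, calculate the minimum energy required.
2.109 eV

Localizing a particle requires giving it sufficient momentum uncertainty:

1. From uncertainty principle: Δp ≥ ℏ/(2Δx)
   Δp_min = (1.055e-34 J·s) / (2 × 6.720e-11 m)
   Δp_min = 7.847e-25 kg·m/s

2. This momentum uncertainty corresponds to kinetic energy:
   KE ≈ (Δp)²/(2m) = (7.847e-25)²/(2 × 9.109e-31 kg)
   KE = 3.379e-19 J = 2.109 eV

Tighter localization requires more energy.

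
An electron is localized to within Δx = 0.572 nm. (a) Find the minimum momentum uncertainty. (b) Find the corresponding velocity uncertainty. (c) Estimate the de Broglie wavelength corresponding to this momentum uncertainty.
(a) Δp_min = 9.218 × 10^-26 kg·m/s
(b) Δv_min = 101.195 km/s
(c) λ_dB = 7.188 nm

Step-by-step:

(a) From the uncertainty principle:
Δp_min = ℏ/(2Δx) = (1.055e-34 J·s)/(2 × 5.720e-10 m) = 9.218e-26 kg·m/s

(b) The velocity uncertainty:
Δv = Δp/m = (9.218e-26 kg·m/s)/(9.109e-31 kg) = 1.012e+05 m/s = 101.195 km/s

(c) The de Broglie wavelength for this momentum:
λ = h/p = (6.626e-34 J·s)/(9.218e-26 kg·m/s) = 7.188e-09 m = 7.188 nm

Note: The de Broglie wavelength is comparable to the localization size, as expected from wave-particle duality.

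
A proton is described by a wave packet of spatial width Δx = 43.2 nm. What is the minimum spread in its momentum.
1.221 × 10^-27 kg·m/s

For a wave packet, the spatial width Δx and momentum spread Δp are related by the uncertainty principle:
ΔxΔp ≥ ℏ/2

The minimum momentum spread is:
Δp_min = ℏ/(2Δx)
Δp_min = (1.055e-34 J·s) / (2 × 4.320e-08 m)
Δp_min = 1.221e-27 kg·m/s

A wave packet cannot have both a well-defined position and well-defined momentum.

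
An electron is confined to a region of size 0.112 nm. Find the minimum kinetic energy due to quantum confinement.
759.324 meV

Using the uncertainty principle:

1. Position uncertainty: Δx ≈ 1.120e-10 m
2. Minimum momentum uncertainty: Δp = ℏ/(2Δx) = 4.708e-25 kg·m/s
3. Minimum kinetic energy:
   KE = (Δp)²/(2m) = (4.708e-25)²/(2 × 9.109e-31 kg)
   KE = 1.217e-19 J = 759.324 meV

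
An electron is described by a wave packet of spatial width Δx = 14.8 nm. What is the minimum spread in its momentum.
3.563 × 10^-27 kg·m/s

For a wave packet, the spatial width Δx and momentum spread Δp are related by the uncertainty principle:
ΔxΔp ≥ ℏ/2

The minimum momentum spread is:
Δp_min = ℏ/(2Δx)
Δp_min = (1.055e-34 J·s) / (2 × 1.480e-08 m)
Δp_min = 3.563e-27 kg·m/s

A wave packet cannot have both a well-defined position and well-defined momentum.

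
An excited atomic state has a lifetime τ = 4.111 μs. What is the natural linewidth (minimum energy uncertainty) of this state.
80.055 peV

Using the energy-time uncertainty principle:
ΔEΔt ≥ ℏ/2

The lifetime τ represents the time uncertainty Δt.
The natural linewidth (minimum energy uncertainty) is:

ΔE = ℏ/(2τ)
ΔE = (1.055e-34 J·s) / (2 × 4.111e-06 s)
ΔE = 1.283e-29 J = 80.055 peV

This natural linewidth limits the precision of spectroscopic measurements.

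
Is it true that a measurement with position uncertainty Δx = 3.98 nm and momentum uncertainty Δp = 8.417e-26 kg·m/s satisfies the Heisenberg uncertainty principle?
Yes, it satisfies the uncertainty principle.

Calculate the product ΔxΔp:
ΔxΔp = (3.980e-09 m) × (8.417e-26 kg·m/s)
ΔxΔp = 3.350e-34 J·s

Compare to the minimum allowed value ℏ/2:
ℏ/2 = 5.273e-35 J·s

Since ΔxΔp = 3.350e-34 J·s ≥ 5.273e-35 J·s = ℏ/2,
the measurement satisfies the uncertainty principle.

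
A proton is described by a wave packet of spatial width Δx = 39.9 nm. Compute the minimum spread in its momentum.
1.322 × 10^-27 kg·m/s

For a wave packet, the spatial width Δx and momentum spread Δp are related by the uncertainty principle:
ΔxΔp ≥ ℏ/2

The minimum momentum spread is:
Δp_min = ℏ/(2Δx)
Δp_min = (1.055e-34 J·s) / (2 × 3.990e-08 m)
Δp_min = 1.322e-27 kg·m/s

A wave packet cannot have both a well-defined position and well-defined momentum.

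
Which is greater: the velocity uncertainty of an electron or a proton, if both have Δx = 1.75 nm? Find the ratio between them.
The electron has the larger minimum velocity uncertainty, by a ratio of 1836.2.

For both particles, Δp_min = ℏ/(2Δx) = 3.013e-26 kg·m/s (same for both).

The velocity uncertainty is Δv = Δp/m:
- electron: Δv = 3.013e-26 / 9.109e-31 = 3.308e+04 m/s = 33.076 km/s
- proton: Δv = 3.013e-26 / 1.673e-27 = 1.801e+01 m/s = 18.014 m/s

Ratio: 3.308e+04 / 1.801e+01 = 1836.2

The lighter particle has larger velocity uncertainty because Δv ∝ 1/m.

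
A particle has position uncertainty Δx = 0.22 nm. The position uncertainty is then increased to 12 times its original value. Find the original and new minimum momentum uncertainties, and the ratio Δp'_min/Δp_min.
Original Δp_min = 2.397 × 10^-25 kg·m/s; new Δp'_min = 1.997 × 10^-26 kg·m/s; ratio Δp'_min/Δp_min = 1/12.

From the uncertainty principle ΔxΔp ≥ ℏ/2, the minimum momentum uncertainty is Δp_min = ℏ/(2Δx).

Original (Δx = 0.22 nm = 2.200e-10 m):
Δp_min = (1.055e-34 J·s)/(2 × 2.200e-10 m) = 2.397e-25 kg·m/s

When Δx → 12Δx:
Δp'_min = ℏ/(2 × 12Δx) = (1/12) × ℏ/(2Δx) = (1/12) × Δp_min
Δp'_min = 1/12 × 2.397e-25 kg·m/s = 1.997e-26 kg·m/s

Since Δp_min ∝ 1/Δx, when Δx is increased to 12 times its original value, Δp_min decreases to 1/12 of its original value.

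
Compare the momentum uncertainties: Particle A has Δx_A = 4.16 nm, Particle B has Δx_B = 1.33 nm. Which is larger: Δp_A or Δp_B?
Particle B has the larger minimum momentum uncertainty, by a factor of 3.13.

For each particle, the minimum momentum uncertainty is Δp_min = ℏ/(2Δx):

Particle A: Δp_A = ℏ/(2×4.160e-09 m) = 1.268e-26 kg·m/s
Particle B: Δp_B = ℏ/(2×1.330e-09 m) = 3.965e-26 kg·m/s

Ratio: Δp_B/Δp_A = 3.13

Since Δp_min ∝ 1/Δx, the particle with smaller position uncertainty (B) has larger momentum uncertainty.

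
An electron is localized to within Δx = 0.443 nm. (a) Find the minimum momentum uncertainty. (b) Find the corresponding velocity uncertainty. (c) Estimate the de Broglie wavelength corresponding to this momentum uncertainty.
(a) Δp_min = 1.190 × 10^-25 kg·m/s
(b) Δv_min = 130.663 km/s
(c) λ_dB = 5.567 nm

Step-by-step:

(a) From the uncertainty principle:
Δp_min = ℏ/(2Δx) = (1.055e-34 J·s)/(2 × 4.430e-10 m) = 1.190e-25 kg·m/s

(b) The velocity uncertainty:
Δv = Δp/m = (1.190e-25 kg·m/s)/(9.109e-31 kg) = 1.307e+05 m/s = 130.663 km/s

(c) The de Broglie wavelength for this momentum:
λ = h/p = (6.626e-34 J·s)/(1.190e-25 kg·m/s) = 5.567e-09 m = 5.567 nm

Note: The de Broglie wavelength is comparable to the localization size, as expected from wave-particle duality.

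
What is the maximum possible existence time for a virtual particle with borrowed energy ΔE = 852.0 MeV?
3.863 × 10^-25 s

Using the energy-time uncertainty principle:
ΔEΔt ≥ ℏ/2

For a virtual particle borrowing energy ΔE, the maximum lifetime is:
Δt_max = ℏ/(2ΔE)

Converting energy:
ΔE = 852.0 MeV = 1.365e-10 J

Δt_max = (1.055e-34 J·s) / (2 × 1.365e-10 J)
Δt_max = 3.863e-25 s = 3.863 × 10^-25 s

Virtual particles with higher borrowed energy exist for shorter times.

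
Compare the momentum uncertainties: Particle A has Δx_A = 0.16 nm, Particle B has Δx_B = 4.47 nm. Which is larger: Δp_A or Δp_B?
Particle A has the larger minimum momentum uncertainty, by a factor of 27.94.

For each particle, the minimum momentum uncertainty is Δp_min = ℏ/(2Δx):

Particle A: Δp_A = ℏ/(2×1.600e-10 m) = 3.296e-25 kg·m/s
Particle B: Δp_B = ℏ/(2×4.470e-09 m) = 1.180e-26 kg·m/s

Ratio: Δp_A/Δp_B = 27.94

Since Δp_min ∝ 1/Δx, the particle with smaller position uncertainty (A) has larger momentum uncertainty.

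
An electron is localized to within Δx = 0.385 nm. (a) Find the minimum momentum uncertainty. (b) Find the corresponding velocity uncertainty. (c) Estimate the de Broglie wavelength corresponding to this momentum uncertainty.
(a) Δp_min = 1.370 × 10^-25 kg·m/s
(b) Δv_min = 150.348 km/s
(c) λ_dB = 4.838 nm

Step-by-step:

(a) From the uncertainty principle:
Δp_min = ℏ/(2Δx) = (1.055e-34 J·s)/(2 × 3.850e-10 m) = 1.370e-25 kg·m/s

(b) The velocity uncertainty:
Δv = Δp/m = (1.370e-25 kg·m/s)/(9.109e-31 kg) = 1.503e+05 m/s = 150.348 km/s

(c) The de Broglie wavelength for this momentum:
λ = h/p = (6.626e-34 J·s)/(1.370e-25 kg·m/s) = 4.838e-09 m = 4.838 nm

Note: The de Broglie wavelength is comparable to the localization size, as expected from wave-particle duality.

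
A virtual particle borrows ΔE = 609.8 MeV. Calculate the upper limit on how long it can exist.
5.397 × 10^-25 s

Using the energy-time uncertainty principle:
ΔEΔt ≥ ℏ/2

For a virtual particle borrowing energy ΔE, the maximum lifetime is:
Δt_max = ℏ/(2ΔE)

Converting energy:
ΔE = 609.8 MeV = 9.770e-11 J

Δt_max = (1.055e-34 J·s) / (2 × 9.770e-11 J)
Δt_max = 5.397e-25 s = 5.397 × 10^-25 s

Virtual particles with higher borrowed energy exist for shorter times.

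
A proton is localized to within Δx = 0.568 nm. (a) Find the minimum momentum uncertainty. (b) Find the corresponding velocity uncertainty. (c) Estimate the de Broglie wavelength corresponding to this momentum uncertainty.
(a) Δp_min = 9.283 × 10^-26 kg·m/s
(b) Δv_min = 55.501 m/s
(c) λ_dB = 7.138 nm

Step-by-step:

(a) From the uncertainty principle:
Δp_min = ℏ/(2Δx) = (1.055e-34 J·s)/(2 × 5.680e-10 m) = 9.283e-26 kg·m/s

(b) The velocity uncertainty:
Δv = Δp/m = (9.283e-26 kg·m/s)/(1.673e-27 kg) = 5.550e+01 m/s = 55.501 m/s

(c) The de Broglie wavelength for this momentum:
λ = h/p = (6.626e-34 J·s)/(9.283e-26 kg·m/s) = 7.138e-09 m = 7.138 nm

Note: The de Broglie wavelength is comparable to the localization size, as expected from wave-particle duality.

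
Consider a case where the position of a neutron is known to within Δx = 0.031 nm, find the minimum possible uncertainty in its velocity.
1.016 km/s

Using the Heisenberg uncertainty principle and Δp = mΔv:
ΔxΔp ≥ ℏ/2
Δx(mΔv) ≥ ℏ/2

The minimum uncertainty in velocity is:
Δv_min = ℏ/(2mΔx)
Δv_min = (1.055e-34 J·s) / (2 × 1.675e-27 kg × 3.100e-11 m)
Δv_min = 1.016e+03 m/s = 1.016 km/s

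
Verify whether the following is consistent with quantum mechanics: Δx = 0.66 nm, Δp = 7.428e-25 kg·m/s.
Yes, it satisfies the uncertainty principle.

Calculate the product ΔxΔp:
ΔxΔp = (6.600e-10 m) × (7.428e-25 kg·m/s)
ΔxΔp = 4.902e-34 J·s

Compare to the minimum allowed value ℏ/2:
ℏ/2 = 5.273e-35 J·s

Since ΔxΔp = 4.902e-34 J·s ≥ 5.273e-35 J·s = ℏ/2,
the measurement satisfies the uncertainty principle.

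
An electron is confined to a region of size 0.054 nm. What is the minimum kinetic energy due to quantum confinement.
3.266 eV

Using the uncertainty principle:

1. Position uncertainty: Δx ≈ 5.400e-11 m
2. Minimum momentum uncertainty: Δp = ℏ/(2Δx) = 9.765e-25 kg·m/s
3. Minimum kinetic energy:
   KE = (Δp)²/(2m) = (9.765e-25)²/(2 × 9.109e-31 kg)
   KE = 5.233e-19 J = 3.266 eV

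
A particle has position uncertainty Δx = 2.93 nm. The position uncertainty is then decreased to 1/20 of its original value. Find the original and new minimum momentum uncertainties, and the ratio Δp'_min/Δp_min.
Original Δp_min = 1.800 × 10^-26 kg·m/s; new Δp'_min = 3.599 × 10^-25 kg·m/s; ratio Δp'_min/Δp_min = 20.

From the uncertainty principle ΔxΔp ≥ ℏ/2, the minimum momentum uncertainty is Δp_min = ℏ/(2Δx).

Original (Δx = 2.93 nm = 2.930e-09 m):
Δp_min = (1.055e-34 J·s)/(2 × 2.930e-09 m) = 1.800e-26 kg·m/s

When Δx → (1/20)Δx:
Δp'_min = ℏ/(2 × (1/20)Δx) = 20 × ℏ/(2Δx) = 20 × Δp_min
Δp'_min = 20 × 1.800e-26 kg·m/s = 3.599e-25 kg·m/s

Since Δp_min ∝ 1/Δx, when Δx is decreased to 1/20 of its original value, Δp_min increases to 20 times its original value.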